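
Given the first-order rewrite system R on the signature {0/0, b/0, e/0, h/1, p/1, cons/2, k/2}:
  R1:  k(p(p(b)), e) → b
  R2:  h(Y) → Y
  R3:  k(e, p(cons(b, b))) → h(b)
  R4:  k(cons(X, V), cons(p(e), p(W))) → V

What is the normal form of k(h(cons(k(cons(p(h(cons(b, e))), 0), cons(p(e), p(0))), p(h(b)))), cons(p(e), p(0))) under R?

p(b)

1. k(h(cons(k(cons(p(h(cons(b, e))), 0), cons(p(e), p(0))), p(h(b)))), cons(p(e), p(0)))  →  k(cons(k(cons(p(h(cons(b, e))), 0), cons(p(e), p(0))), p(h(b))), cons(p(e), p(0)))   [R2 at 1]
2. k(cons(k(cons(p(h(cons(b, e))), 0), cons(p(e), p(0))), p(h(b))), cons(p(e), p(0)))  →  p(h(b))   [R4 at ε]
3. p(h(b))  →  p(b)   [R2 at 1]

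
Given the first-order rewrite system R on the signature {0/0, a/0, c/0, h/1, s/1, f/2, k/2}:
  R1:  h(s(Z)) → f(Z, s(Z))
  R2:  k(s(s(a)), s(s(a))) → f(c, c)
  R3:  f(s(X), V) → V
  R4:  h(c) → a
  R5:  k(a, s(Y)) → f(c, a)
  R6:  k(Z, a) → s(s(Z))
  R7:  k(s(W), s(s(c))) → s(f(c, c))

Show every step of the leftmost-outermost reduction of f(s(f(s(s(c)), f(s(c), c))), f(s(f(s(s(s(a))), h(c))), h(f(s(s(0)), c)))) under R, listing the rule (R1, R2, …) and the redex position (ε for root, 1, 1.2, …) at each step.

a

1. f(s(f(s(s(c)), f(s(c), c))), f(s(f(s(s(s(a))), h(c))), h(f(s(s(0)), c))))  →  f(s(f(s(s(s(a))), h(c))), h(f(s(s(0)), c)))   [R3 at ε]
2. f(s(f(s(s(s(a))), h(c))), h(f(s(s(0)), c)))  →  h(f(s(s(0)), c))   [R3 at ε]
3. h(f(s(s(0)), c))  →  h(c)   [R3 at 1]
4. h(c)  →  a   [R4 at ε]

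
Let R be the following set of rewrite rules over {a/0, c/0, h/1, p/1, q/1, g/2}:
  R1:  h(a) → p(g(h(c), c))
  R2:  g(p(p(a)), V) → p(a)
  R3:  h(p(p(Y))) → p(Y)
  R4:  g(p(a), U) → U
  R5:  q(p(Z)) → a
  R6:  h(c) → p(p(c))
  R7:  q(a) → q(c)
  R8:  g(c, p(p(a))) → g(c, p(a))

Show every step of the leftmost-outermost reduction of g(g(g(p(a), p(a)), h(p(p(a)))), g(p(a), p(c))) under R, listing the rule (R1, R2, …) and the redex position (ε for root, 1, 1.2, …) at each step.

p(c)

1. g(g(g(p(a), p(a)), h(p(p(a)))), g(p(a), p(c)))  →  g(g(p(a), h(p(p(a)))), g(p(a), p(c)))   [R4 at 1.1]
2. g(g(p(a), h(p(p(a)))), g(p(a), p(c)))  →  g(h(p(p(a))), g(p(a), p(c)))   [R4 at 1]
3. g(h(p(p(a))), g(p(a), p(c)))  →  g(p(a), g(p(a), p(c)))   [R3 at 1]
4. g(p(a), g(p(a), p(c)))  →  g(p(a), p(c))   [R4 at ε]
5. g(p(a), p(c))  →  p(c)   [R4 at ε]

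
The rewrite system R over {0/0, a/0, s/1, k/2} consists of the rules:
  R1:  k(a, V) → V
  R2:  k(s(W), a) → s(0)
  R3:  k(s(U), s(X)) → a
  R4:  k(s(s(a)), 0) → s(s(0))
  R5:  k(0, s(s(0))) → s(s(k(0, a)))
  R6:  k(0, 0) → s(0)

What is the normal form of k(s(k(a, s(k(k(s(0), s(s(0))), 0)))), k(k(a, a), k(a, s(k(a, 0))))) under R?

a

1. k(s(k(a, s(k(k(s(0), s(s(0))), 0)))), k(k(a, a), k(a, s(k(a, 0)))))  →  k(s(s(k(k(s(0), s(s(0))), 0))), k(k(a, a), k(a, s(k(a, 0)))))   [R1 at 1.1]
2. k(s(s(k(k(s(0), s(s(0))), 0))), k(k(a, a), k(a, s(k(a, 0)))))  →  k(s(s(k(a, 0))), k(k(a, a), k(a, s(k(a, 0)))))   [R3 at 1.1.1.1]
3. k(s(s(k(a, 0))), k(k(a, a), k(a, s(k(a, 0)))))  →  k(s(s(0)), k(k(a, a), k(a, s(k(a, 0)))))   [R1 at 1.1.1]
4. k(s(s(0)), k(k(a, a), k(a, s(k(a, 0)))))  →  k(s(s(0)), k(a, k(a, s(k(a, 0)))))   [R1 at 2.1]
5. k(s(s(0)), k(a, k(a, s(k(a, 0)))))  →  k(s(s(0)), k(a, s(k(a, 0))))   [R1 at 2]
6. k(s(s(0)), k(a, s(k(a, 0))))  →  k(s(s(0)), s(k(a, 0)))   [R1 at 2]
7. k(s(s(0)), s(k(a, 0)))  →  a   [R3 at ε]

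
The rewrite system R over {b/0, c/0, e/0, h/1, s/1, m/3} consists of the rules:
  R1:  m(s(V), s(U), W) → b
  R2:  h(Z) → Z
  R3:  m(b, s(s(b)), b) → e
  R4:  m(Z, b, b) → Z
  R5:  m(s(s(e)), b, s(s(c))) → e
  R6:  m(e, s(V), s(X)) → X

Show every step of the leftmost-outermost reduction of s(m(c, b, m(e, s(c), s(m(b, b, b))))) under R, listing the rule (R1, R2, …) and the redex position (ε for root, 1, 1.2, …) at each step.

1. s(m(c, b, m(e, s(c), s(m(b, b, b)))))  →  s(m(c, b, m(b, b, b)))   [R6 at 1.3]
2. s(m(c, b, m(b, b, b)))  →  s(m(c, b, b))   [R4 at 1.3]
3. s(m(c, b, b))  →  s(c)   [R4 at 1]

s(c)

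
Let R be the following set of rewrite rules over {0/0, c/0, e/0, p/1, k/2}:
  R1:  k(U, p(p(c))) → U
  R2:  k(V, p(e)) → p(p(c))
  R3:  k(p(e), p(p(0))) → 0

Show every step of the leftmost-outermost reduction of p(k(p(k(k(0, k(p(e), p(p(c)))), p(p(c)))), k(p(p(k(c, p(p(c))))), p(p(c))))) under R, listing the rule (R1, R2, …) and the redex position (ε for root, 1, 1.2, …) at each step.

1. p(k(p(k(k(0, k(p(e), p(p(c)))), p(p(c)))), k(p(p(k(c, p(p(c))))), p(p(c)))))  →  p(k(p(k(0, k(p(e), p(p(c))))), k(p(p(k(c, p(p(c))))), p(p(c)))))   [R1 at 1.1.1]
2. p(k(p(k(0, k(p(e), p(p(c))))), k(p(p(k(c, p(p(c))))), p(p(c)))))  →  p(k(p(k(0, p(e))), k(p(p(k(c, p(p(c))))), p(p(c)))))   [R1 at 1.1.1.2]
3. p(k(p(k(0, p(e))), k(p(p(k(c, p(p(c))))), p(p(c)))))  →  p(k(p(p(p(c))), k(p(p(k(c, p(p(c))))), p(p(c)))))   [R2 at 1.1.1]
4. p(k(p(p(p(c))), k(p(p(k(c, p(p(c))))), p(p(c)))))  →  p(k(p(p(p(c))), p(p(k(c, p(p(c)))))))   [R1 at 1.2]
5. p(k(p(p(p(c))), p(p(k(c, p(p(c)))))))  →  p(k(p(p(p(c))), p(p(c))))   [R1 at 1.2.1.1]
6. p(k(p(p(p(c))), p(p(c))))  →  p(p(p(p(c))))   [R1 at 1]

p(p(p(p(c))))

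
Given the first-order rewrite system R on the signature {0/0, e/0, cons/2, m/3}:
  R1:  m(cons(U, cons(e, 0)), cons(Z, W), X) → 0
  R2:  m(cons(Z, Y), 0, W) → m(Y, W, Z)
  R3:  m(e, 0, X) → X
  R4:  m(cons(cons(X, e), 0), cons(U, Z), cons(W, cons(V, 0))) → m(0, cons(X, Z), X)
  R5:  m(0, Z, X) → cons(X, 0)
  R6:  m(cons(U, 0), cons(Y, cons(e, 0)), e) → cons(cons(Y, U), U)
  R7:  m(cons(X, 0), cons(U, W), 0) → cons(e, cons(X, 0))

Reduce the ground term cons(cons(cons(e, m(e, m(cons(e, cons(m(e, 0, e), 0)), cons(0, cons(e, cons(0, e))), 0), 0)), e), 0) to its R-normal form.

1. cons(cons(cons(e, m(e, m(cons(e, cons(m(e, 0, e), 0)), cons(0, cons(e, cons(0, e))), 0), 0)), e), 0)  →  cons(cons(cons(e, m(e, m(cons(e, cons(e, 0)), cons(0, cons(e, cons(0, e))), 0), 0)), e), 0)   [R3 at 1.1.2.2.1.2.1]
2. cons(cons(cons(e, m(e, m(cons(e, cons(e, 0)), cons(0, cons(e, cons(0, e))), 0), 0)), e), 0)  →  cons(cons(cons(e, m(e, 0, 0)), e), 0)   [R1 at 1.1.2.2]
3. cons(cons(cons(e, m(e, 0, 0)), e), 0)  →  cons(cons(cons(e, 0), e), 0)   [R3 at 1.1.2]

cons(cons(cons(e, 0), e), 0)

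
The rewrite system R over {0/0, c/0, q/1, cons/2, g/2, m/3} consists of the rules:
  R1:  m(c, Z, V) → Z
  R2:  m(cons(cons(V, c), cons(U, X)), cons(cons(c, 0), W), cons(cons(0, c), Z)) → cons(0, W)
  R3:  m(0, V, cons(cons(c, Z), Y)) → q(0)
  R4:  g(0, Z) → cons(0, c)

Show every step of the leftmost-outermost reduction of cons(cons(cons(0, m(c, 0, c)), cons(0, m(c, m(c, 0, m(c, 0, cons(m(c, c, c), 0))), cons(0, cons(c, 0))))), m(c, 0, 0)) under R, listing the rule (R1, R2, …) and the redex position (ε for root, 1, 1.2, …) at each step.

cons(cons(cons(0, 0), cons(0, 0)), 0)

1. cons(cons(cons(0, m(c, 0, c)), cons(0, m(c, m(c, 0, m(c, 0, cons(m(c, c, c), 0))), cons(0, cons(c, 0))))), m(c, 0, 0))  →  cons(cons(cons(0, 0), cons(0, m(c, m(c, 0, m(c, 0, cons(m(c, c, c), 0))), cons(0, cons(c, 0))))), m(c, 0, 0))   [R1 at 1.1.2]
2. cons(cons(cons(0, 0), cons(0, m(c, m(c, 0, m(c, 0, cons(m(c, c, c), 0))), cons(0, cons(c, 0))))), m(c, 0, 0))  →  cons(cons(cons(0, 0), cons(0, m(c, 0, m(c, 0, cons(m(c, c, c), 0))))), m(c, 0, 0))   [R1 at 1.2.2]
3. cons(cons(cons(0, 0), cons(0, m(c, 0, m(c, 0, cons(m(c, c, c), 0))))), m(c, 0, 0))  →  cons(cons(cons(0, 0), cons(0, 0)), m(c, 0, 0))   [R1 at 1.2.2]
4. cons(cons(cons(0, 0), cons(0, 0)), m(c, 0, 0))  →  cons(cons(cons(0, 0), cons(0, 0)), 0)   [R1 at 2]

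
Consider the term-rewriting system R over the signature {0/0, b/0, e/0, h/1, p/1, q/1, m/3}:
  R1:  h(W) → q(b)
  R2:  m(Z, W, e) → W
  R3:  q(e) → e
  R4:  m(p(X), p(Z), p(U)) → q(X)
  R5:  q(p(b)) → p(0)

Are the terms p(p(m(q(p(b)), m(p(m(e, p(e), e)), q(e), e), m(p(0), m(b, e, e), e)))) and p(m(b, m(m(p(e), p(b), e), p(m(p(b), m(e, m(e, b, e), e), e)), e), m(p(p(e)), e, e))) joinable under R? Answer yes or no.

Reduce t₁ = p(p(m(q(p(b)), m(p(m(e, p(e), e)), q(e), e), m(p(0), m(b, e, e), e)))):
1. p(p(m(q(p(b)), m(p(m(e, p(e), e)), q(e), e), m(p(0), m(b, e, e), e))))  →  p(p(m(p(0), m(p(m(e, p(e), e)), q(e), e), m(p(0), m(b, e, e), e))))   [R5 at 1.1.1]
2. p(p(m(p(0), m(p(m(e, p(e), e)), q(e), e), m(p(0), m(b, e, e), e))))  →  p(p(m(p(0), q(e), m(p(0), m(b, e, e), e))))   [R2 at 1.1.2]
3. p(p(m(p(0), q(e), m(p(0), m(b, e, e), e))))  →  p(p(m(p(0), e, m(p(0), m(b, e, e), e))))   [R3 at 1.1.2]
4. p(p(m(p(0), e, m(p(0), m(b, e, e), e))))  →  p(p(m(p(0), e, m(b, e, e))))   [R2 at 1.1.3]
5. p(p(m(p(0), e, m(b, e, e))))  →  p(p(m(p(0), e, e)))   [R2 at 1.1.3]
6. p(p(m(p(0), e, e)))  →  p(p(e))   [R2 at 1.1]

Reduce t₂ = p(m(b, m(m(p(e), p(b), e), p(m(p(b), m(e, m(e, b, e), e), e)), e), m(p(p(e)), e, e))):
1. p(m(b, m(m(p(e), p(b), e), p(m(p(b), m(e, m(e, b, e), e), e)), e), m(p(p(e)), e, e)))  →  p(m(b, p(m(p(b), m(e, m(e, b, e), e), e)), m(p(p(e)), e, e)))   [R2 at 1.2]
2. p(m(b, p(m(p(b), m(e, m(e, b, e), e), e)), m(p(p(e)), e, e)))  →  p(m(b, p(m(e, m(e, b, e), e)), m(p(p(e)), e, e)))   [R2 at 1.2.1]
3. p(m(b, p(m(e, m(e, b, e), e)), m(p(p(e)), e, e)))  →  p(m(b, p(m(e, b, e)), m(p(p(e)), e, e)))   [R2 at 1.2.1]
4. p(m(b, p(m(e, b, e)), m(p(p(e)), e, e)))  →  p(m(b, p(b), m(p(p(e)), e, e)))   [R2 at 1.2.1]
5. p(m(b, p(b), m(p(p(e)), e, e)))  →  p(m(b, p(b), e))   [R2 at 1.3]
6. p(m(b, p(b), e))  →  p(p(b))   [R2 at 1]

no — NF(t₁) = p(p(e)), NF(t₂) = p(p(b))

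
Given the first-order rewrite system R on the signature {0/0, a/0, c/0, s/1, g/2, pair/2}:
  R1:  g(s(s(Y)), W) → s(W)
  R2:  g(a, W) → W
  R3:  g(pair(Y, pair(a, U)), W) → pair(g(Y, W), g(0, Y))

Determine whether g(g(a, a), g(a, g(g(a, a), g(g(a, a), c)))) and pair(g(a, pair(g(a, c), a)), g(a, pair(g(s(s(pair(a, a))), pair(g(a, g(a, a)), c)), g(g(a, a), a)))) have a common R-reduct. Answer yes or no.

Reduce t₁ = g(g(a, a), g(a, g(g(a, a), g(g(a, a), c)))):
1. g(g(a, a), g(a, g(g(a, a), g(g(a, a), c))))  →  g(a, g(a, g(g(a, a), g(g(a, a), c))))   [R2 at 1]
2. g(a, g(a, g(g(a, a), g(g(a, a), c))))  →  g(a, g(g(a, a), g(g(a, a), c)))   [R2 at ε]
3. g(a, g(g(a, a), g(g(a, a), c)))  →  g(g(a, a), g(g(a, a), c))   [R2 at ε]
4. g(g(a, a), g(g(a, a), c))  →  g(a, g(g(a, a), c))   [R2 at 1]
5. g(a, g(g(a, a), c))  →  g(g(a, a), c)   [R2 at ε]
6. g(g(a, a), c)  →  g(a, c)   [R2 at 1]
7. g(a, c)  →  c   [R2 at ε]

Reduce t₂ = pair(g(a, pair(g(a, c), a)), g(a, pair(g(s(s(pair(a, a))), pair(g(a, g(a, a)), c)), g(g(a, a), a)))):
1. pair(g(a, pair(g(a, c), a)), g(a, pair(g(s(s(pair(a, a))), pair(g(a, g(a, a)), c)), g(g(a, a), a))))  →  pair(pair(g(a, c), a), g(a, pair(g(s(s(pair(a, a))), pair(g(a, g(a, a)), c)), g(g(a, a), a))))   [R2 at 1]
2. pair(pair(g(a, c), a), g(a, pair(g(s(s(pair(a, a))), pair(g(a, g(a, a)), c)), g(g(a, a), a))))  →  pair(pair(c, a), g(a, pair(g(s(s(pair(a, a))), pair(g(a, g(a, a)), c)), g(g(a, a), a))))   [R2 at 1.1]
3. pair(pair(c, a), g(a, pair(g(s(s(pair(a, a))), pair(g(a, g(a, a)), c)), g(g(a, a), a))))  →  pair(pair(c, a), pair(g(s(s(pair(a, a))), pair(g(a, g(a, a)), c)), g(g(a, a), a)))   [R2 at 2]
4. pair(pair(c, a), pair(g(s(s(pair(a, a))), pair(g(a, g(a, a)), c)), g(g(a, a), a)))  →  pair(pair(c, a), pair(s(pair(g(a, g(a, a)), c)), g(g(a, a), a)))   [R1 at 2.1]
5. pair(pair(c, a), pair(s(pair(g(a, g(a, a)), c)), g(g(a, a), a)))  →  pair(pair(c, a), pair(s(pair(g(a, a), c)), g(g(a, a), a)))   [R2 at 2.1.1.1]
6. pair(pair(c, a), pair(s(pair(g(a, a), c)), g(g(a, a), a)))  →  pair(pair(c, a), pair(s(pair(a, c)), g(g(a, a), a)))   [R2 at 2.1.1.1]
7. pair(pair(c, a), pair(s(pair(a, c)), g(g(a, a), a)))  →  pair(pair(c, a), pair(s(pair(a, c)), g(a, a)))   [R2 at 2.2.1]
8. pair(pair(c, a), pair(s(pair(a, c)), g(a, a)))  →  pair(pair(c, a), pair(s(pair(a, c)), a))   [R2 at 2.2]

no — NF(t₁) = c, NF(t₂) = pair(pair(c, a), pair(s(pair(a, c)), a))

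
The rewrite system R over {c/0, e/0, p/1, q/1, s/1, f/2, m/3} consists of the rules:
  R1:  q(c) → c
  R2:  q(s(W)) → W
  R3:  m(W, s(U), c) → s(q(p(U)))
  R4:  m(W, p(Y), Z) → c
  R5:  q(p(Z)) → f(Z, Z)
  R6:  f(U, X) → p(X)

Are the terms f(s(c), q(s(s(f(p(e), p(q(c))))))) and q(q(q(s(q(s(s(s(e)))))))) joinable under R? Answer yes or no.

no — NF(t₁) = p(s(p(p(c)))), NF(t₂) = e

Reduce t₁ = f(s(c), q(s(s(f(p(e), p(q(c))))))):
1. f(s(c), q(s(s(f(p(e), p(q(c)))))))  →  p(q(s(s(f(p(e), p(q(c)))))))   [R6 at ε]
2. p(q(s(s(f(p(e), p(q(c)))))))  →  p(s(f(p(e), p(q(c)))))   [R2 at 1]
3. p(s(f(p(e), p(q(c)))))  →  p(s(p(p(q(c)))))   [R6 at 1.1]
4. p(s(p(p(q(c)))))  →  p(s(p(p(c))))   [R1 at 1.1.1.1]

Reduce t₂ = q(q(q(s(q(s(s(s(e)))))))):
1. q(q(q(s(q(s(s(s(e))))))))  →  q(q(q(s(s(s(e))))))   [R2 at 1.1]
2. q(q(q(s(s(s(e))))))  →  q(q(s(s(e))))   [R2 at 1.1]
3. q(q(s(s(e))))  →  q(s(e))   [R2 at 1]
4. q(s(e))  →  e   [R2 at ε]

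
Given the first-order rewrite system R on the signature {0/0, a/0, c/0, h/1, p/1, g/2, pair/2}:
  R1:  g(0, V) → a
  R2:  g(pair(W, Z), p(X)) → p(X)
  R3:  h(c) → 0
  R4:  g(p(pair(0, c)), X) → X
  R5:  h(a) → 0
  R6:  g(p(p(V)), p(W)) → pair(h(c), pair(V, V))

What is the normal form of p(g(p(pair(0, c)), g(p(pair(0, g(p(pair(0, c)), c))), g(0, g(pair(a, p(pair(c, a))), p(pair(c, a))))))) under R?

1. p(g(p(pair(0, c)), g(p(pair(0, g(p(pair(0, c)), c))), g(0, g(pair(a, p(pair(c, a))), p(pair(c, a)))))))  →  p(g(p(pair(0, g(p(pair(0, c)), c))), g(0, g(pair(a, p(pair(c, a))), p(pair(c, a))))))   [R4 at 1]
2. p(g(p(pair(0, g(p(pair(0, c)), c))), g(0, g(pair(a, p(pair(c, a))), p(pair(c, a))))))  →  p(g(p(pair(0, c)), g(0, g(pair(a, p(pair(c, a))), p(pair(c, a))))))   [R4 at 1.1.1.2]
3. p(g(p(pair(0, c)), g(0, g(pair(a, p(pair(c, a))), p(pair(c, a))))))  →  p(g(0, g(pair(a, p(pair(c, a))), p(pair(c, a)))))   [R4 at 1]
4. p(g(0, g(pair(a, p(pair(c, a))), p(pair(c, a)))))  →  p(a)   [R1 at 1]

p(a)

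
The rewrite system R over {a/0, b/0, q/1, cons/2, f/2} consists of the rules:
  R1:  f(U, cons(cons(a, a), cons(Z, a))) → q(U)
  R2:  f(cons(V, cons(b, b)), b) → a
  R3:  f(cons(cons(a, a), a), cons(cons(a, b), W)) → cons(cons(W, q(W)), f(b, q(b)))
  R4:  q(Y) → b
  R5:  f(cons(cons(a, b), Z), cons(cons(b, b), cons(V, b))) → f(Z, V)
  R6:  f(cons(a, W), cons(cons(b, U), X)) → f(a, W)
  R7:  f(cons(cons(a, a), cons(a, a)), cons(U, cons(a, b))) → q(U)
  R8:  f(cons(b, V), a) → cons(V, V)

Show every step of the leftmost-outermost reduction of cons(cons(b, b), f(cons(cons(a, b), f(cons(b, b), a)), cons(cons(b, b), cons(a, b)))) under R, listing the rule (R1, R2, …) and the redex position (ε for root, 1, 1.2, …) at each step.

cons(cons(b, b), cons(b, b))

1. cons(cons(b, b), f(cons(cons(a, b), f(cons(b, b), a)), cons(cons(b, b), cons(a, b))))  →  cons(cons(b, b), f(f(cons(b, b), a), a))   [R5 at 2]
2. cons(cons(b, b), f(f(cons(b, b), a), a))  →  cons(cons(b, b), f(cons(b, b), a))   [R8 at 2.1]
3. cons(cons(b, b), f(cons(b, b), a))  →  cons(cons(b, b), cons(b, b))   [R8 at 2]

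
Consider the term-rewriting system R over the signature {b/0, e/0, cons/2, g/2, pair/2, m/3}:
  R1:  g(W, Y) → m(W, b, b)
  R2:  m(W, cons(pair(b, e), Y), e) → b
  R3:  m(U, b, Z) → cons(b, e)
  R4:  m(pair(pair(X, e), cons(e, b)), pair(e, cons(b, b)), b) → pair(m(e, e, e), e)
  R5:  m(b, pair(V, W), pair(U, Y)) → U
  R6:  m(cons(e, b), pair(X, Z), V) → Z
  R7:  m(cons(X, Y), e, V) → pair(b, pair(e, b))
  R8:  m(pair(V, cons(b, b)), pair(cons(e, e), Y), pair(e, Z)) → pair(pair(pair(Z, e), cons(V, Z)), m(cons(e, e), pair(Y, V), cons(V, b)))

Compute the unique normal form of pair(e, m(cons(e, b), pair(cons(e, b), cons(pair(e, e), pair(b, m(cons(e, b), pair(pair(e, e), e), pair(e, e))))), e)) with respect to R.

1. pair(e, m(cons(e, b), pair(cons(e, b), cons(pair(e, e), pair(b, m(cons(e, b), pair(pair(e, e), e), pair(e, e))))), e))  →  pair(e, cons(pair(e, e), pair(b, m(cons(e, b), pair(pair(e, e), e), pair(e, e)))))   [R6 at 2]
2. pair(e, cons(pair(e, e), pair(b, m(cons(e, b), pair(pair(e, e), e), pair(e, e)))))  →  pair(e, cons(pair(e, e), pair(b, e)))   [R6 at 2.2.2]

pair(e, cons(pair(e, e), pair(b, e)))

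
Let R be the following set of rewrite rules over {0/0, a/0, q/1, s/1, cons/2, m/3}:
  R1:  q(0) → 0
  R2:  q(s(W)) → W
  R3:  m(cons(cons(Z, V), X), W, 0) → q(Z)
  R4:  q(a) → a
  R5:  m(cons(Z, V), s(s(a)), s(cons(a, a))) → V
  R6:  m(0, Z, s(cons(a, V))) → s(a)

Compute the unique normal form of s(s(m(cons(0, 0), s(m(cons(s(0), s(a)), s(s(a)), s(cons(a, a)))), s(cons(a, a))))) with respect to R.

1. s(s(m(cons(0, 0), s(m(cons(s(0), s(a)), s(s(a)), s(cons(a, a)))), s(cons(a, a)))))  →  s(s(m(cons(0, 0), s(s(a)), s(cons(a, a)))))   [R5 at 1.1.2.1]
2. s(s(m(cons(0, 0), s(s(a)), s(cons(a, a)))))  →  s(s(0))   [R5 at 1.1]

s(s(0))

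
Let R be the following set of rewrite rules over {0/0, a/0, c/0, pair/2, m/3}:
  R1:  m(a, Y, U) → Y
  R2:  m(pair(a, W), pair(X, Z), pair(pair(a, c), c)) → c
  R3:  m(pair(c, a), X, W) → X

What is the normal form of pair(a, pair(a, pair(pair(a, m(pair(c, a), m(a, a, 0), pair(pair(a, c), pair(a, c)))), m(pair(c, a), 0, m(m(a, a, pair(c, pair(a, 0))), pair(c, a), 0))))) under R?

1. pair(a, pair(a, pair(pair(a, m(pair(c, a), m(a, a, 0), pair(pair(a, c), pair(a, c)))), m(pair(c, a), 0, m(m(a, a, pair(c, pair(a, 0))), pair(c, a), 0)))))  →  pair(a, pair(a, pair(pair(a, m(a, a, 0)), m(pair(c, a), 0, m(m(a, a, pair(c, pair(a, 0))), pair(c, a), 0)))))   [R3 at 2.2.1.2]
2. pair(a, pair(a, pair(pair(a, m(a, a, 0)), m(pair(c, a), 0, m(m(a, a, pair(c, pair(a, 0))), pair(c, a), 0)))))  →  pair(a, pair(a, pair(pair(a, a), m(pair(c, a), 0, m(m(a, a, pair(c, pair(a, 0))), pair(c, a), 0)))))   [R1 at 2.2.1.2]
3. pair(a, pair(a, pair(pair(a, a), m(pair(c, a), 0, m(m(a, a, pair(c, pair(a, 0))), pair(c, a), 0)))))  →  pair(a, pair(a, pair(pair(a, a), 0)))   [R3 at 2.2.2]

pair(a, pair(a, pair(pair(a, a), 0)))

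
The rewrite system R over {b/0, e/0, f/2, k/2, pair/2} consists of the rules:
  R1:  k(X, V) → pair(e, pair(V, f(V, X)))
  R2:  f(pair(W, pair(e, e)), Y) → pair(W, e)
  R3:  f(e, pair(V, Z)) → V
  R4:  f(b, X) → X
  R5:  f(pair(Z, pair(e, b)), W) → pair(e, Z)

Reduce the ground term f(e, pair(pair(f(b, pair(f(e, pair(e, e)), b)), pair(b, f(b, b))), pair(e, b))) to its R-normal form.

pair(pair(e, b), pair(b, b))

1. f(e, pair(pair(f(b, pair(f(e, pair(e, e)), b)), pair(b, f(b, b))), pair(e, b)))  →  pair(f(b, pair(f(e, pair(e, e)), b)), pair(b, f(b, b)))   [R3 at ε]
2. pair(f(b, pair(f(e, pair(e, e)), b)), pair(b, f(b, b)))  →  pair(pair(f(e, pair(e, e)), b), pair(b, f(b, b)))   [R4 at 1]
3. pair(pair(f(e, pair(e, e)), b), pair(b, f(b, b)))  →  pair(pair(e, b), pair(b, f(b, b)))   [R3 at 1.1]
4. pair(pair(e, b), pair(b, f(b, b)))  →  pair(pair(e, b), pair(b, b))   [R4 at 2.2]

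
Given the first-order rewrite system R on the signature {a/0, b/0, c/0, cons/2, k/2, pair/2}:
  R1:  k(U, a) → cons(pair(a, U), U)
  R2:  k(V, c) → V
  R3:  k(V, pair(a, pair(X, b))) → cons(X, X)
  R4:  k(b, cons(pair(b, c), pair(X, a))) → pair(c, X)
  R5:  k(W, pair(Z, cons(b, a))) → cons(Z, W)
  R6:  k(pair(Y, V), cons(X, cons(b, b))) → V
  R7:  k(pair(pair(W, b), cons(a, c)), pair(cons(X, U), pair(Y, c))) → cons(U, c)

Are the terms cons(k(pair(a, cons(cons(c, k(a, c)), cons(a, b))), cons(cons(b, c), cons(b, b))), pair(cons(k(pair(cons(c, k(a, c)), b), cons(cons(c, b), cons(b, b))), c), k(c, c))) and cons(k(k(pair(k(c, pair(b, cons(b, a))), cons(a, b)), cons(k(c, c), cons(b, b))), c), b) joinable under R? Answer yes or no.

no — NF(t₁) = cons(cons(cons(c, a), cons(a, b)), pair(cons(b, c), c)), NF(t₂) = cons(cons(a, b), b)

Reduce t₁ = cons(k(pair(a, cons(cons(c, k(a, c)), cons(a, b))), cons(cons(b, c), cons(b, b))), pair(cons(k(pair(cons(c, k(a, c)), b), cons(cons(c, b), cons(b, b))), c), k(c, c))):
1. cons(k(pair(a, cons(cons(c, k(a, c)), cons(a, b))), cons(cons(b, c), cons(b, b))), pair(cons(k(pair(cons(c, k(a, c)), b), cons(cons(c, b), cons(b, b))), c), k(c, c)))  →  cons(cons(cons(c, k(a, c)), cons(a, b)), pair(cons(k(pair(cons(c, k(a, c)), b), cons(cons(c, b), cons(b, b))), c), k(c, c)))   [R6 at 1]
2. cons(cons(cons(c, k(a, c)), cons(a, b)), pair(cons(k(pair(cons(c, k(a, c)), b), cons(cons(c, b), cons(b, b))), c), k(c, c)))  →  cons(cons(cons(c, a), cons(a, b)), pair(cons(k(pair(cons(c, k(a, c)), b), cons(cons(c, b), cons(b, b))), c), k(c, c)))   [R2 at 1.1.2]
3. cons(cons(cons(c, a), cons(a, b)), pair(cons(k(pair(cons(c, k(a, c)), b), cons(cons(c, b), cons(b, b))), c), k(c, c)))  →  cons(cons(cons(c, a), cons(a, b)), pair(cons(b, c), k(c, c)))   [R6 at 2.1.1]
4. cons(cons(cons(c, a), cons(a, b)), pair(cons(b, c), k(c, c)))  →  cons(cons(cons(c, a), cons(a, b)), pair(cons(b, c), c))   [R2 at 2.2]

Reduce t₂ = cons(k(k(pair(k(c, pair(b, cons(b, a))), cons(a, b)), cons(k(c, c), cons(b, b))), c), b):
1. cons(k(k(pair(k(c, pair(b, cons(b, a))), cons(a, b)), cons(k(c, c), cons(b, b))), c), b)  →  cons(k(pair(k(c, pair(b, cons(b, a))), cons(a, b)), cons(k(c, c), cons(b, b))), b)   [R2 at 1]
2. cons(k(pair(k(c, pair(b, cons(b, a))), cons(a, b)), cons(k(c, c), cons(b, b))), b)  →  cons(cons(a, b), b)   [R6 at 1]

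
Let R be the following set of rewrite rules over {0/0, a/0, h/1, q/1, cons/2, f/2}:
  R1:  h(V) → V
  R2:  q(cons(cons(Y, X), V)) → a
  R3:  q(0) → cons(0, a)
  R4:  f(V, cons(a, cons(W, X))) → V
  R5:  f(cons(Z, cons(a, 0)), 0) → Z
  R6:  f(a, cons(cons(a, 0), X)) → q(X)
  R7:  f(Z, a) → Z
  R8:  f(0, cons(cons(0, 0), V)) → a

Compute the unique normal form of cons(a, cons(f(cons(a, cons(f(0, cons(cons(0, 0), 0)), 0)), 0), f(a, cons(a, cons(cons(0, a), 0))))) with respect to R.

1. cons(a, cons(f(cons(a, cons(f(0, cons(cons(0, 0), 0)), 0)), 0), f(a, cons(a, cons(cons(0, a), 0)))))  →  cons(a, cons(f(cons(a, cons(a, 0)), 0), f(a, cons(a, cons(cons(0, a), 0)))))   [R8 at 2.1.1.2.1]
2. cons(a, cons(f(cons(a, cons(a, 0)), 0), f(a, cons(a, cons(cons(0, a), 0)))))  →  cons(a, cons(a, f(a, cons(a, cons(cons(0, a), 0)))))   [R5 at 2.1]
3. cons(a, cons(a, f(a, cons(a, cons(cons(0, a), 0)))))  →  cons(a, cons(a, a))   [R4 at 2.2]

cons(a, cons(a, a))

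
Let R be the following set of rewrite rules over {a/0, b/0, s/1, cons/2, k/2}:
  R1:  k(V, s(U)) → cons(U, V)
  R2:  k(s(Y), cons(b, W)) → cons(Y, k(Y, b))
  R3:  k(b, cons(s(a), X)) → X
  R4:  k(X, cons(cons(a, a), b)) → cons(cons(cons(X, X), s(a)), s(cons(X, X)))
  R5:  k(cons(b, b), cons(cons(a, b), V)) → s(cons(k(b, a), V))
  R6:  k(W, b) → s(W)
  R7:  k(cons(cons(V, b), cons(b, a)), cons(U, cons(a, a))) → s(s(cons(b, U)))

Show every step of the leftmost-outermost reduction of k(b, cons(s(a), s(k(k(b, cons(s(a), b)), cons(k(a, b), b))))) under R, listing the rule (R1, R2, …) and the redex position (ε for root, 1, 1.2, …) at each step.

s(b)

1. k(b, cons(s(a), s(k(k(b, cons(s(a), b)), cons(k(a, b), b)))))  →  s(k(k(b, cons(s(a), b)), cons(k(a, b), b)))   [R3 at ε]
2. s(k(k(b, cons(s(a), b)), cons(k(a, b), b)))  →  s(k(b, cons(k(a, b), b)))   [R3 at 1.1]
3. s(k(b, cons(k(a, b), b)))  →  s(k(b, cons(s(a), b)))   [R6 at 1.2.1]
4. s(k(b, cons(s(a), b)))  →  s(b)   [R3 at 1]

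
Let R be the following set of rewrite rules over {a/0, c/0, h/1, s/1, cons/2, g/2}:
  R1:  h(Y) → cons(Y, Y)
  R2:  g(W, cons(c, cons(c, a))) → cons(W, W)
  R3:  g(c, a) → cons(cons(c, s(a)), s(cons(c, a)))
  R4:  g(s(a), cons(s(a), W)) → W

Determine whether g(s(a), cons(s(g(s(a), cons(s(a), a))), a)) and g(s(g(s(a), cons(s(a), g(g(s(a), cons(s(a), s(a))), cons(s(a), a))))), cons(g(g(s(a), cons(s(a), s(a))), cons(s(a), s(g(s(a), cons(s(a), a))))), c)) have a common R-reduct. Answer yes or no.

no — NF(t₁) = a, NF(t₂) = c

Reduce t₁ = g(s(a), cons(s(g(s(a), cons(s(a), a))), a)):
1. g(s(a), cons(s(g(s(a), cons(s(a), a))), a))  →  g(s(a), cons(s(a), a))   [R4 at 2.1.1]
2. g(s(a), cons(s(a), a))  →  a   [R4 at ε]

Reduce t₂ = g(s(g(s(a), cons(s(a), g(g(s(a), cons(s(a), s(a))), cons(s(a), a))))), cons(g(g(s(a), cons(s(a), s(a))), cons(s(a), s(g(s(a), cons(s(a), a))))), c)):
1. g(s(g(s(a), cons(s(a), g(g(s(a), cons(s(a), s(a))), cons(s(a), a))))), cons(g(g(s(a), cons(s(a), s(a))), cons(s(a), s(g(s(a), cons(s(a), a))))), c))  →  g(s(g(g(s(a), cons(s(a), s(a))), cons(s(a), a))), cons(g(g(s(a), cons(s(a), s(a))), cons(s(a), s(g(s(a), cons(s(a), a))))), c))   [R4 at 1.1]
2. g(s(g(g(s(a), cons(s(a), s(a))), cons(s(a), a))), cons(g(g(s(a), cons(s(a), s(a))), cons(s(a), s(g(s(a), cons(s(a), a))))), c))  →  g(s(g(s(a), cons(s(a), a))), cons(g(g(s(a), cons(s(a), s(a))), cons(s(a), s(g(s(a), cons(s(a), a))))), c))   [R4 at 1.1.1]
3. g(s(g(s(a), cons(s(a), a))), cons(g(g(s(a), cons(s(a), s(a))), cons(s(a), s(g(s(a), cons(s(a), a))))), c))  →  g(s(a), cons(g(g(s(a), cons(s(a), s(a))), cons(s(a), s(g(s(a), cons(s(a), a))))), c))   [R4 at 1.1]
4. g(s(a), cons(g(g(s(a), cons(s(a), s(a))), cons(s(a), s(g(s(a), cons(s(a), a))))), c))  →  g(s(a), cons(g(s(a), cons(s(a), s(g(s(a), cons(s(a), a))))), c))   [R4 at 2.1.1]
5. g(s(a), cons(g(s(a), cons(s(a), s(g(s(a), cons(s(a), a))))), c))  →  g(s(a), cons(s(g(s(a), cons(s(a), a))), c))   [R4 at 2.1]
6. g(s(a), cons(s(g(s(a), cons(s(a), a))), c))  →  g(s(a), cons(s(a), c))   [R4 at 2.1.1]
7. g(s(a), cons(s(a), c))  →  c   [R4 at ε]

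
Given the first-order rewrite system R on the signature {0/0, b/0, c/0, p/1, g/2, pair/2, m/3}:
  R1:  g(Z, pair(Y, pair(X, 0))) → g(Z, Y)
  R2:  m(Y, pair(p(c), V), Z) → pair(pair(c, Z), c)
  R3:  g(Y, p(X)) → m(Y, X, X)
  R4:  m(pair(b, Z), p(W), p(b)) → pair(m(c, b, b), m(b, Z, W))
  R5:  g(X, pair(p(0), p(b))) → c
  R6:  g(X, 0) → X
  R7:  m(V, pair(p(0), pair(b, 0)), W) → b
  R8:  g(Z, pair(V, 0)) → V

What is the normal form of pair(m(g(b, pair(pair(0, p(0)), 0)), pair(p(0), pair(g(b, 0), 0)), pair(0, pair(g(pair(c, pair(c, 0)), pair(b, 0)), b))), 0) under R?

1. pair(m(g(b, pair(pair(0, p(0)), 0)), pair(p(0), pair(g(b, 0), 0)), pair(0, pair(g(pair(c, pair(c, 0)), pair(b, 0)), b))), 0)  →  pair(m(pair(0, p(0)), pair(p(0), pair(g(b, 0), 0)), pair(0, pair(g(pair(c, pair(c, 0)), pair(b, 0)), b))), 0)   [R8 at 1.1]
2. pair(m(pair(0, p(0)), pair(p(0), pair(g(b, 0), 0)), pair(0, pair(g(pair(c, pair(c, 0)), pair(b, 0)), b))), 0)  →  pair(m(pair(0, p(0)), pair(p(0), pair(b, 0)), pair(0, pair(g(pair(c, pair(c, 0)), pair(b, 0)), b))), 0)   [R6 at 1.2.2.1]
3. pair(m(pair(0, p(0)), pair(p(0), pair(b, 0)), pair(0, pair(g(pair(c, pair(c, 0)), pair(b, 0)), b))), 0)  →  pair(b, 0)   [R7 at 1]

pair(b, 0)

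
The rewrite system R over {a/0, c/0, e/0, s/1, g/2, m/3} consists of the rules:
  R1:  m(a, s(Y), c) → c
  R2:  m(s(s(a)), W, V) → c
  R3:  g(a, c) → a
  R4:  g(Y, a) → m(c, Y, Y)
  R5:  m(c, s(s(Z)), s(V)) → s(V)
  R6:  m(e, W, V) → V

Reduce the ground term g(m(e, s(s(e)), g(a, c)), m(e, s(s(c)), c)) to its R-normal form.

1. g(m(e, s(s(e)), g(a, c)), m(e, s(s(c)), c))  →  g(g(a, c), m(e, s(s(c)), c))   [R6 at 1]
2. g(g(a, c), m(e, s(s(c)), c))  →  g(a, m(e, s(s(c)), c))   [R3 at 1]
3. g(a, m(e, s(s(c)), c))  →  g(a, c)   [R6 at 2]
4. g(a, c)  →  a   [R3 at ε]

a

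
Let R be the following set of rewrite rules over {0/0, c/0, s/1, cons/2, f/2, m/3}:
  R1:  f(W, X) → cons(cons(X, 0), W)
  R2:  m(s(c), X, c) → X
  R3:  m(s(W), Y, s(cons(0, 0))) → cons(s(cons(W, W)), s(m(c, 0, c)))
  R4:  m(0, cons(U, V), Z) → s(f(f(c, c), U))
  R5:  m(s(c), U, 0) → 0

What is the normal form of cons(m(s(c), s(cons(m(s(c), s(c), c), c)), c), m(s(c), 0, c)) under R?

cons(s(cons(s(c), c)), 0)

1. cons(m(s(c), s(cons(m(s(c), s(c), c), c)), c), m(s(c), 0, c))  →  cons(s(cons(m(s(c), s(c), c), c)), m(s(c), 0, c))   [R2 at 1]
2. cons(s(cons(m(s(c), s(c), c), c)), m(s(c), 0, c))  →  cons(s(cons(s(c), c)), m(s(c), 0, c))   [R2 at 1.1.1]
3. cons(s(cons(s(c), c)), m(s(c), 0, c))  →  cons(s(cons(s(c), c)), 0)   [R2 at 2]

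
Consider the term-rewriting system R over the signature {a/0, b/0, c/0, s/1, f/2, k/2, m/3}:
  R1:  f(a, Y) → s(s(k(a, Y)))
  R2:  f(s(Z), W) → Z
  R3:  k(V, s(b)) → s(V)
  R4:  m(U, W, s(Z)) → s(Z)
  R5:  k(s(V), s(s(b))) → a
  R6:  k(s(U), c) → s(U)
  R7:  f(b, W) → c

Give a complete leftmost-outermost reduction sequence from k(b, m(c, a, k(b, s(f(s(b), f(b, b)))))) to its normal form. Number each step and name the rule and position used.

s(b)

1. k(b, m(c, a, k(b, s(f(s(b), f(b, b))))))  →  k(b, m(c, a, k(b, s(b))))   [R2 at 2.3.2.1]
2. k(b, m(c, a, k(b, s(b))))  →  k(b, m(c, a, s(b)))   [R3 at 2.3]
3. k(b, m(c, a, s(b)))  →  k(b, s(b))   [R4 at 2]
4. k(b, s(b))  →  s(b)   [R3 at ε]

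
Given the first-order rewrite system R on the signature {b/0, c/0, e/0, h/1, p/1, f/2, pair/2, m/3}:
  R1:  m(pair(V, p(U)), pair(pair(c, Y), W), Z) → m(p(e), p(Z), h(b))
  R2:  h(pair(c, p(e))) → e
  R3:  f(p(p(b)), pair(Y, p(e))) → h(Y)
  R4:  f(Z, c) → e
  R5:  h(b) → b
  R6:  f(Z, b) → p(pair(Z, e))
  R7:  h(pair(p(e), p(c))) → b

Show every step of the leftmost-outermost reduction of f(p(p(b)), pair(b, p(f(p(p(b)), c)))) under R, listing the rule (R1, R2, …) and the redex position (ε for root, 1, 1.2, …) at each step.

1. f(p(p(b)), pair(b, p(f(p(p(b)), c))))  →  f(p(p(b)), pair(b, p(e)))   [R4 at 2.2.1]
2. f(p(p(b)), pair(b, p(e)))  →  h(b)   [R3 at ε]
3. h(b)  →  b   [R5 at ε]

b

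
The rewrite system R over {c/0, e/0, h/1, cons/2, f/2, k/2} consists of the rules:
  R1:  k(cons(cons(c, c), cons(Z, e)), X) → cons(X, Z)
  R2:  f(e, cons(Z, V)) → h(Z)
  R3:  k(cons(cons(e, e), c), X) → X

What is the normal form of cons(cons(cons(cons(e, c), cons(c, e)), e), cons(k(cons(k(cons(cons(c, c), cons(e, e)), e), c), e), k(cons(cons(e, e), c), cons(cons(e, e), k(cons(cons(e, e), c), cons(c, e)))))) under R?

1. cons(cons(cons(cons(e, c), cons(c, e)), e), cons(k(cons(k(cons(cons(c, c), cons(e, e)), e), c), e), k(cons(cons(e, e), c), cons(cons(e, e), k(cons(cons(e, e), c), cons(c, e))))))  →  cons(cons(cons(cons(e, c), cons(c, e)), e), cons(k(cons(cons(e, e), c), e), k(cons(cons(e, e), c), cons(cons(e, e), k(cons(cons(e, e), c), cons(c, e))))))   [R1 at 2.1.1.1]
2. cons(cons(cons(cons(e, c), cons(c, e)), e), cons(k(cons(cons(e, e), c), e), k(cons(cons(e, e), c), cons(cons(e, e), k(cons(cons(e, e), c), cons(c, e))))))  →  cons(cons(cons(cons(e, c), cons(c, e)), e), cons(e, k(cons(cons(e, e), c), cons(cons(e, e), k(cons(cons(e, e), c), cons(c, e))))))   [R3 at 2.1]
3. cons(cons(cons(cons(e, c), cons(c, e)), e), cons(e, k(cons(cons(e, e), c), cons(cons(e, e), k(cons(cons(e, e), c), cons(c, e))))))  →  cons(cons(cons(cons(e, c), cons(c, e)), e), cons(e, cons(cons(e, e), k(cons(cons(e, e), c), cons(c, e)))))   [R3 at 2.2]
4. cons(cons(cons(cons(e, c), cons(c, e)), e), cons(e, cons(cons(e, e), k(cons(cons(e, e), c), cons(c, e)))))  →  cons(cons(cons(cons(e, c), cons(c, e)), e), cons(e, cons(cons(e, e), cons(c, e))))   [R3 at 2.2.2]

cons(cons(cons(cons(e, c), cons(c, e)), e), cons(e, cons(cons(e, e), cons(c, e))))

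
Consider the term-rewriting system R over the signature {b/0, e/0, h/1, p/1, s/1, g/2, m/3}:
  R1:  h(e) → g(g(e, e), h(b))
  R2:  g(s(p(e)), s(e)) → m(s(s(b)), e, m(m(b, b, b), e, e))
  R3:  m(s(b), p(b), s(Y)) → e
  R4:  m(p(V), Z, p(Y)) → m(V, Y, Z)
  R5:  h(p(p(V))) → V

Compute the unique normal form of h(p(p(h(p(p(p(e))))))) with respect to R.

p(e)

1. h(p(p(h(p(p(p(e)))))))  →  h(p(p(p(e))))   [R5 at ε]
2. h(p(p(p(e))))  →  p(e)   [R5 at ε]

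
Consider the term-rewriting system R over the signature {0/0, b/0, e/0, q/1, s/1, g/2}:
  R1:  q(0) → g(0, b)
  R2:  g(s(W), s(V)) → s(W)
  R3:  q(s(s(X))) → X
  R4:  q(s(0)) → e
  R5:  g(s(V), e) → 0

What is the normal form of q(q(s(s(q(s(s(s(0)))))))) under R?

1. q(q(s(s(q(s(s(s(0))))))))  →  q(q(s(s(s(0)))))   [R3 at 1]
2. q(q(s(s(s(0)))))  →  q(s(0))   [R3 at 1]
3. q(s(0))  →  e   [R4 at ε]

e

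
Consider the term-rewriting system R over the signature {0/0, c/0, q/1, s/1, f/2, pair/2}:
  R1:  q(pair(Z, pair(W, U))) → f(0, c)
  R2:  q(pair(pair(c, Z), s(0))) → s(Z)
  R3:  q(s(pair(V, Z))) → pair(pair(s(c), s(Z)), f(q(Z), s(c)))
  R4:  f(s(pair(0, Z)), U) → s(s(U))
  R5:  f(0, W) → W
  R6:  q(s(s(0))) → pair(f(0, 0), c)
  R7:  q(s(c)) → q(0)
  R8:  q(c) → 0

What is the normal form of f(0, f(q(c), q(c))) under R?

1. f(0, f(q(c), q(c)))  →  f(q(c), q(c))   [R5 at ε]
2. f(q(c), q(c))  →  f(0, q(c))   [R8 at 1]
3. f(0, q(c))  →  q(c)   [R5 at ε]
4. q(c)  →  0   [R8 at ε]

0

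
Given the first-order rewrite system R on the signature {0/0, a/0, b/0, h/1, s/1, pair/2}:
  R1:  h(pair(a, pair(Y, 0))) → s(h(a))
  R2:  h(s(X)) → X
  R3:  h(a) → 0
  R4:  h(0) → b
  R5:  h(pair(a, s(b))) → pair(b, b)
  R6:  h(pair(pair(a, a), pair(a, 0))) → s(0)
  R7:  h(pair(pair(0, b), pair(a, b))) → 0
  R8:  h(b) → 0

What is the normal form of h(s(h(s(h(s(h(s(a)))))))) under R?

1. h(s(h(s(h(s(h(s(a))))))))  →  h(s(h(s(h(s(a))))))   [R2 at ε]
2. h(s(h(s(h(s(a))))))  →  h(s(h(s(a))))   [R2 at ε]
3. h(s(h(s(a))))  →  h(s(a))   [R2 at ε]
4. h(s(a))  →  a   [R2 at ε]

a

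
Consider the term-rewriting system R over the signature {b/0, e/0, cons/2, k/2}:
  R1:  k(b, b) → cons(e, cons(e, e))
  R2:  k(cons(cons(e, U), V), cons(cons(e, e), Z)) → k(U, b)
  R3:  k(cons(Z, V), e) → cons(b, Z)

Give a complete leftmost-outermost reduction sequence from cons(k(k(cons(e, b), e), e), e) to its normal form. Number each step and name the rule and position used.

1. cons(k(k(cons(e, b), e), e), e)  →  cons(k(cons(b, e), e), e)   [R3 at 1.1]
2. cons(k(cons(b, e), e), e)  →  cons(cons(b, b), e)   [R3 at 1]

cons(cons(b, b), e)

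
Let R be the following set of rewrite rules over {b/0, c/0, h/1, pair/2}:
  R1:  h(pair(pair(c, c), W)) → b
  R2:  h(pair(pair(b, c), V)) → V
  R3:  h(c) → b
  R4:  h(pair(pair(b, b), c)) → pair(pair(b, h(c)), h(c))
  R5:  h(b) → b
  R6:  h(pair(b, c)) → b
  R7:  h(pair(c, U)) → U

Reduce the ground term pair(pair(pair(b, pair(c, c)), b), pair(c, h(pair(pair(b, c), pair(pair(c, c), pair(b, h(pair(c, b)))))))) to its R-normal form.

1. pair(pair(pair(b, pair(c, c)), b), pair(c, h(pair(pair(b, c), pair(pair(c, c), pair(b, h(pair(c, b))))))))  →  pair(pair(pair(b, pair(c, c)), b), pair(c, pair(pair(c, c), pair(b, h(pair(c, b))))))   [R2 at 2.2]
2. pair(pair(pair(b, pair(c, c)), b), pair(c, pair(pair(c, c), pair(b, h(pair(c, b))))))  →  pair(pair(pair(b, pair(c, c)), b), pair(c, pair(pair(c, c), pair(b, b))))   [R7 at 2.2.2.2]

pair(pair(pair(b, pair(c, c)), b), pair(c, pair(pair(c, c), pair(b, b))))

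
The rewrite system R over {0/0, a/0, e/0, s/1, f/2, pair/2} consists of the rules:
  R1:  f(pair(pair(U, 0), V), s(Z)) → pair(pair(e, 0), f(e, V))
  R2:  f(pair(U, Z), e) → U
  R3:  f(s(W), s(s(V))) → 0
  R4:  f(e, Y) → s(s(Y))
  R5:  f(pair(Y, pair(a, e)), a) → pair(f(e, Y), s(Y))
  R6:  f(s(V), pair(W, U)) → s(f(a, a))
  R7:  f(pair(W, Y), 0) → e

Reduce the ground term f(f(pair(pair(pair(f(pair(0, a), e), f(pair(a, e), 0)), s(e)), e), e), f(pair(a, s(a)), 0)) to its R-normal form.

pair(0, e)

1. f(f(pair(pair(pair(f(pair(0, a), e), f(pair(a, e), 0)), s(e)), e), e), f(pair(a, s(a)), 0))  →  f(pair(pair(f(pair(0, a), e), f(pair(a, e), 0)), s(e)), f(pair(a, s(a)), 0))   [R2 at 1]
2. f(pair(pair(f(pair(0, a), e), f(pair(a, e), 0)), s(e)), f(pair(a, s(a)), 0))  →  f(pair(pair(0, f(pair(a, e), 0)), s(e)), f(pair(a, s(a)), 0))   [R2 at 1.1.1]
3. f(pair(pair(0, f(pair(a, e), 0)), s(e)), f(pair(a, s(a)), 0))  →  f(pair(pair(0, e), s(e)), f(pair(a, s(a)), 0))   [R7 at 1.1.2]
4. f(pair(pair(0, e), s(e)), f(pair(a, s(a)), 0))  →  f(pair(pair(0, e), s(e)), e)   [R7 at 2]
5. f(pair(pair(0, e), s(e)), e)  →  pair(0, e)   [R2 at ε]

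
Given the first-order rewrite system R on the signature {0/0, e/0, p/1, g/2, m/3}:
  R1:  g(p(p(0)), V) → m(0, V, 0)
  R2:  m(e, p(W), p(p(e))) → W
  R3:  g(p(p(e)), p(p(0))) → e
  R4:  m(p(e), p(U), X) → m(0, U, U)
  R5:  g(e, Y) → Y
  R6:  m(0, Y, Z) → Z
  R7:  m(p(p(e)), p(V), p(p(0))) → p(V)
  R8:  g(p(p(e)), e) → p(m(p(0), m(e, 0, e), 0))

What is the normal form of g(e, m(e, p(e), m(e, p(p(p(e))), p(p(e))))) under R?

1. g(e, m(e, p(e), m(e, p(p(p(e))), p(p(e)))))  →  m(e, p(e), m(e, p(p(p(e))), p(p(e))))   [R5 at ε]
2. m(e, p(e), m(e, p(p(p(e))), p(p(e))))  →  m(e, p(e), p(p(e)))   [R2 at 3]
3. m(e, p(e), p(p(e)))  →  e   [R2 at ε]

e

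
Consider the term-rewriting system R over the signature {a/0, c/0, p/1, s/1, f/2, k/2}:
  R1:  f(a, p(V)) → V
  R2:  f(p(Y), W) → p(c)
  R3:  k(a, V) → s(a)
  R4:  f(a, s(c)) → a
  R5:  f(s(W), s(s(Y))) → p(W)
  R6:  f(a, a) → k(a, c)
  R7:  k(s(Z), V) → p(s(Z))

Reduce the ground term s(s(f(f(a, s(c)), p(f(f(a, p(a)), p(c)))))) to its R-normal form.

1. s(s(f(f(a, s(c)), p(f(f(a, p(a)), p(c))))))  →  s(s(f(a, p(f(f(a, p(a)), p(c))))))   [R4 at 1.1.1]
2. s(s(f(a, p(f(f(a, p(a)), p(c))))))  →  s(s(f(f(a, p(a)), p(c))))   [R1 at 1.1]
3. s(s(f(f(a, p(a)), p(c))))  →  s(s(f(a, p(c))))   [R1 at 1.1.1]
4. s(s(f(a, p(c))))  →  s(s(c))   [R1 at 1.1]

s(s(c))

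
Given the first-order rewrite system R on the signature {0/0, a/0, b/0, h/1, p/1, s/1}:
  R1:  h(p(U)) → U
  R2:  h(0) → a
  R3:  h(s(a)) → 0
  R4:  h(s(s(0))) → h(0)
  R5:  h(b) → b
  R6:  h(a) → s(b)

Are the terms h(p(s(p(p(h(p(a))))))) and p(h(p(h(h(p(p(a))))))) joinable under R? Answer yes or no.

no — NF(t₁) = s(p(p(a))), NF(t₂) = p(a)

Reduce t₁ = h(p(s(p(p(h(p(a))))))):
1. h(p(s(p(p(h(p(a)))))))  →  s(p(p(h(p(a)))))   [R1 at ε]
2. s(p(p(h(p(a)))))  →  s(p(p(a)))   [R1 at 1.1.1]

Reduce t₂ = p(h(p(h(h(p(p(a))))))):
1. p(h(p(h(h(p(p(a)))))))  →  p(h(h(p(p(a)))))   [R1 at 1]
2. p(h(h(p(p(a)))))  →  p(h(p(a)))   [R1 at 1.1]
3. p(h(p(a)))  →  p(a)   [R1 at 1]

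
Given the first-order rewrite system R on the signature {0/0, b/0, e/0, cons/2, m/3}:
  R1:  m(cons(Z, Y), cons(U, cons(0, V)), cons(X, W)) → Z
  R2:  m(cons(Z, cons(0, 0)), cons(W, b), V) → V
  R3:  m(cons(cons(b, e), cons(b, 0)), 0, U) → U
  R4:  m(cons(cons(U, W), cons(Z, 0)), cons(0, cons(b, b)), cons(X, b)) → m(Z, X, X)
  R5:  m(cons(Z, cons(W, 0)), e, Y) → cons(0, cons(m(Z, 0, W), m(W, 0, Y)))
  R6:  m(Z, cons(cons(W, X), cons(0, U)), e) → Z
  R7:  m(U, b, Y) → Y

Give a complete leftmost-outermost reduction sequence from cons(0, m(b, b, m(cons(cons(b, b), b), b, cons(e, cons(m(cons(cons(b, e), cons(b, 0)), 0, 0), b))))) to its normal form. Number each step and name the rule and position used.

1. cons(0, m(b, b, m(cons(cons(b, b), b), b, cons(e, cons(m(cons(cons(b, e), cons(b, 0)), 0, 0), b)))))  →  cons(0, m(cons(cons(b, b), b), b, cons(e, cons(m(cons(cons(b, e), cons(b, 0)), 0, 0), b))))   [R7 at 2]
2. cons(0, m(cons(cons(b, b), b), b, cons(e, cons(m(cons(cons(b, e), cons(b, 0)), 0, 0), b))))  →  cons(0, cons(e, cons(m(cons(cons(b, e), cons(b, 0)), 0, 0), b)))   [R7 at 2]
3. cons(0, cons(e, cons(m(cons(cons(b, e), cons(b, 0)), 0, 0), b)))  →  cons(0, cons(e, cons(0, b)))   [R3 at 2.2.1]

cons(0, cons(e, cons(0, b)))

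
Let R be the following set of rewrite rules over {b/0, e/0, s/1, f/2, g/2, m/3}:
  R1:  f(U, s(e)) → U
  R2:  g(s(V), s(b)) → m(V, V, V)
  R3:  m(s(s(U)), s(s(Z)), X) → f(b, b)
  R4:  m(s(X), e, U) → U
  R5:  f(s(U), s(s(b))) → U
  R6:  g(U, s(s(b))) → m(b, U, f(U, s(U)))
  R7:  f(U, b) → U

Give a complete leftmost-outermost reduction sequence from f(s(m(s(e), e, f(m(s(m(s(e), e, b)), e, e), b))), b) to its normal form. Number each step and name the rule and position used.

1. f(s(m(s(e), e, f(m(s(m(s(e), e, b)), e, e), b))), b)  →  s(m(s(e), e, f(m(s(m(s(e), e, b)), e, e), b)))   [R7 at ε]
2. s(m(s(e), e, f(m(s(m(s(e), e, b)), e, e), b)))  →  s(f(m(s(m(s(e), e, b)), e, e), b))   [R4 at 1]
3. s(f(m(s(m(s(e), e, b)), e, e), b))  →  s(m(s(m(s(e), e, b)), e, e))   [R7 at 1]
4. s(m(s(m(s(e), e, b)), e, e))  →  s(e)   [R4 at 1]

s(e)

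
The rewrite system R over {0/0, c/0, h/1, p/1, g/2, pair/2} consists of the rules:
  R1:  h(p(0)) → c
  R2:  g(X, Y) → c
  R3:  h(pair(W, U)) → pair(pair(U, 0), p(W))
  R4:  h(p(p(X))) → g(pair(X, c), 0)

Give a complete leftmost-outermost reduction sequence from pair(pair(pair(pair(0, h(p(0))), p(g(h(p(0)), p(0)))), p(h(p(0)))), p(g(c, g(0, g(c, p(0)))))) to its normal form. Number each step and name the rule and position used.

1. pair(pair(pair(pair(0, h(p(0))), p(g(h(p(0)), p(0)))), p(h(p(0)))), p(g(c, g(0, g(c, p(0))))))  →  pair(pair(pair(pair(0, c), p(g(h(p(0)), p(0)))), p(h(p(0)))), p(g(c, g(0, g(c, p(0))))))   [R1 at 1.1.1.2]
2. pair(pair(pair(pair(0, c), p(g(h(p(0)), p(0)))), p(h(p(0)))), p(g(c, g(0, g(c, p(0))))))  →  pair(pair(pair(pair(0, c), p(c)), p(h(p(0)))), p(g(c, g(0, g(c, p(0))))))   [R2 at 1.1.2.1]
3. pair(pair(pair(pair(0, c), p(c)), p(h(p(0)))), p(g(c, g(0, g(c, p(0))))))  →  pair(pair(pair(pair(0, c), p(c)), p(c)), p(g(c, g(0, g(c, p(0))))))   [R1 at 1.2.1]
4. pair(pair(pair(pair(0, c), p(c)), p(c)), p(g(c, g(0, g(c, p(0))))))  →  pair(pair(pair(pair(0, c), p(c)), p(c)), p(c))   [R2 at 2.1]

pair(pair(pair(pair(0, c), p(c)), p(c)), p(c))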